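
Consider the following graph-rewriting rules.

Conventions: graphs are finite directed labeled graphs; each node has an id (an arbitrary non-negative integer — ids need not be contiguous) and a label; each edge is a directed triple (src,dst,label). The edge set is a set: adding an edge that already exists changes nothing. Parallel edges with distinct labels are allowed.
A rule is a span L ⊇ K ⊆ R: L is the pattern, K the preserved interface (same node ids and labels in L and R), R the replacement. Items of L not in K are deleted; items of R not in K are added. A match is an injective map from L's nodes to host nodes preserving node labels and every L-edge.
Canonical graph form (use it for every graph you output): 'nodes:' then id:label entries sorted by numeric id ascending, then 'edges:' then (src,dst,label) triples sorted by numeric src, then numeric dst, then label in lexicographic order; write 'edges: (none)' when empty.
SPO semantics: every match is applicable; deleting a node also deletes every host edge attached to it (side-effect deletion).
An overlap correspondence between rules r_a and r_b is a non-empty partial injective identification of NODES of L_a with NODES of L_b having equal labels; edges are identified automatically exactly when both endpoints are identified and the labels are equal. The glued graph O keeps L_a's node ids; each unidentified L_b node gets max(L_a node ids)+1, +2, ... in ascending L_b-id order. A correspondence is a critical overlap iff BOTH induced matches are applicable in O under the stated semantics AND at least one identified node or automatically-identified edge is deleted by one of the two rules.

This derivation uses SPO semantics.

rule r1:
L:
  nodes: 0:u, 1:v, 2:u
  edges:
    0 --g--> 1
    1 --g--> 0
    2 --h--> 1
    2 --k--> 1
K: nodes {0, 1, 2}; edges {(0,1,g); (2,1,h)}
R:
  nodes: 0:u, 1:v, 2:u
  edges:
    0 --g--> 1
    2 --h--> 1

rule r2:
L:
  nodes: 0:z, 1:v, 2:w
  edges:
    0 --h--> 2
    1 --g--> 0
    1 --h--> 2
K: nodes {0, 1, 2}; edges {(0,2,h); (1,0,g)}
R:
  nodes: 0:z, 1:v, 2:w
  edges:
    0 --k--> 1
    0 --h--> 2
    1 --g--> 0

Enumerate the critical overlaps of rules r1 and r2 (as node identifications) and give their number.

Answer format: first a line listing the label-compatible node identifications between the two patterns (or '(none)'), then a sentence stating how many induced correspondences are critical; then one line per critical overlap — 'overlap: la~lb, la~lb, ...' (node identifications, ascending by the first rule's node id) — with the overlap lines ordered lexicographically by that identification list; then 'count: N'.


label-compatible node identifications between L(r1) and L(r2): 1~1
0 of the induced correspondences are critical overlaps of r1 and r2.
count: 0


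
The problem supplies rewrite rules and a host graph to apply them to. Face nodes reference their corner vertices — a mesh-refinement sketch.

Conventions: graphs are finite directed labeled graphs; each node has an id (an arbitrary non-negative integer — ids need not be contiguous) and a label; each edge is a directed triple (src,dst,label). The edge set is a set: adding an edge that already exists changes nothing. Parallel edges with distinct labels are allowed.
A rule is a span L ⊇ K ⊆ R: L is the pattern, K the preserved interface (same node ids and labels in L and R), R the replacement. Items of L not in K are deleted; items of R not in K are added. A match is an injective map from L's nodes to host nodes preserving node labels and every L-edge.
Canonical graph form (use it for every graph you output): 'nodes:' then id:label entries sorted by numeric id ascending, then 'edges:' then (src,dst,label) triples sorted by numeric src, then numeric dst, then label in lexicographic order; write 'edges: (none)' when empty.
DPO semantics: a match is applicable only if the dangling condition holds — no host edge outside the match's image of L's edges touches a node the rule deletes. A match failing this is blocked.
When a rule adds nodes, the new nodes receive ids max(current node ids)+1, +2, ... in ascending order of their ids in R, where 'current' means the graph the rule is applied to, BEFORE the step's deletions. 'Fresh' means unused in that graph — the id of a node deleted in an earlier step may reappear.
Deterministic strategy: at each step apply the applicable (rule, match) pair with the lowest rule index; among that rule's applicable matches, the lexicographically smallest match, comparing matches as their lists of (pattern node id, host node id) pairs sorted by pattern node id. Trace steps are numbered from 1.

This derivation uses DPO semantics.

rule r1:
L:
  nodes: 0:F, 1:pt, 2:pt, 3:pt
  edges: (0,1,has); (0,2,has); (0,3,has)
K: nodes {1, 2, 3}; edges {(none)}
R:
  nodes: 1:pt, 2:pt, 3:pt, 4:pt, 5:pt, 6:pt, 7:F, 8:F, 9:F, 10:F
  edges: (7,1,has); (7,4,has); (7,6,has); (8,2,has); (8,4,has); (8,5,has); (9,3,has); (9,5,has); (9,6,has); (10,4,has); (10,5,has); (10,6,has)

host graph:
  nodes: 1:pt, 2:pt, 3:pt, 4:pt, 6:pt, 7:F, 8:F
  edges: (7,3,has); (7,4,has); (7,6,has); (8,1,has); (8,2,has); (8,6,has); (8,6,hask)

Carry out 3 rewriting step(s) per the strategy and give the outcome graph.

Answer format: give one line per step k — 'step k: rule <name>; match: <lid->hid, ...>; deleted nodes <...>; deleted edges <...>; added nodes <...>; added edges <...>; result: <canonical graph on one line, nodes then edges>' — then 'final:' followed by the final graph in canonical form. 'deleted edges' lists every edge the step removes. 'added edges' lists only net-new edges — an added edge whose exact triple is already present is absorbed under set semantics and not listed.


step 1: rule r1; match: 0->7, 1->3, 2->4, 3->6; deleted nodes 7; deleted edges (7,3,has); (7,4,has); (7,6,has); added nodes 9, 10, 11, 12, 13, 14, 15; added edges (12,3,has); (12,9,has); (12,11,has); (13,4,has); (13,9,has); (13,10,has); (14,6,has); (14,10,has); (14,11,has); (15,9,has); (15,10,has); (15,11,has); result: nodes: 1:pt, 2:pt, 3:pt, 4:pt, 6:pt, 8:F, 9:pt, 10:pt, 11:pt, 12:F, 13:F, 14:F, 15:F edges: (8,1,has); (8,2,has); (8,6,has); (8,6,hask); (12,3,has); (12,9,has); (12,11,has); (13,4,has); (13,9,has); (13,10,has); (14,6,has); (14,10,has); (14,11,has); (15,9,has); (15,10,has); (15,11,has)
step 2: rule r1; match: 0->12, 1->3, 2->9, 3->11; deleted nodes 12; deleted edges (12,3,has); (12,9,has); (12,11,has); added nodes 16, 17, 18, 19, 20, 21, 22; added edges (19,3,has); (19,16,has); (19,18,has); (20,9,has); (20,16,has); (20,17,has); (21,11,has); (21,17,has); (21,18,has); (22,16,has); (22,17,has); (22,18,has); result: nodes: 1:pt, 2:pt, 3:pt, 4:pt, 6:pt, 8:F, 9:pt, 10:pt, 11:pt, 13:F, 14:F, 15:F, 16:pt, 17:pt, 18:pt, 19:F, 20:F, 21:F, 22:F edges: (8,1,has); (8,2,has); (8,6,has); (8,6,hask); (13,4,has); (13,9,has); (13,10,has); (14,6,has); (14,10,has); (14,11,has); (15,9,has); (15,10,has); (15,11,has); (19,3,has); (19,16,has); (19,18,has); (20,9,has); (20,16,has); (20,17,has); (21,11,has); (21,17,has); (21,18,has); (22,16,has); (22,17,has); (22,18,has)
step 3: rule r1; match: 0->13, 1->4, 2->9, 3->10; deleted nodes 13; deleted edges (13,4,has); (13,9,has); (13,10,has); added nodes 23, 24, 25, 26, 27, 28, 29; added edges (26,4,has); (26,23,has); (26,25,has); (27,9,has); (27,23,has); (27,24,has); (28,10,has); (28,24,has); (28,25,has); (29,23,has); (29,24,has); (29,25,has); result: nodes: 1:pt, 2:pt, 3:pt, 4:pt, 6:pt, 8:F, 9:pt, 10:pt, 11:pt, 14:F, 15:F, 16:pt, 17:pt, 18:pt, 19:F, 20:F, 21:F, 22:F, 23:pt, 24:pt, 25:pt, 26:F, 27:F, 28:F, 29:F edges: (8,1,has); (8,2,has); (8,6,has); (8,6,hask); (14,6,has); (14,10,has); (14,11,has); (15,9,has); (15,10,has); (15,11,has); (19,3,has); (19,16,has); (19,18,has); (20,9,has); (20,16,has); (20,17,has); (21,11,has); (21,17,has); (21,18,has); (22,16,has); (22,17,has); (22,18,has); (26,4,has); (26,23,has); (26,25,has); (27,9,has); (27,23,has); (27,24,has); (28,10,has); (28,24,has); (28,25,has); (29,23,has); (29,24,has); (29,25,has)
final:
nodes: 1:pt, 2:pt, 3:pt, 4:pt, 6:pt, 8:F, 9:pt, 10:pt, 11:pt, 14:F, 15:F, 16:pt, 17:pt, 18:pt, 19:F, 20:F, 21:F, 22:F, 23:pt, 24:pt, 25:pt, 26:F, 27:F, 28:F, 29:F
edges: (8,1,has); (8,2,has); (8,6,has); (8,6,hask); (14,6,has); (14,10,has); (14,11,has); (15,9,has); (15,10,has); (15,11,has); (19,3,has); (19,16,has); (19,18,has); (20,9,has); (20,16,has); (20,17,has); (21,11,has); (21,17,has); (21,18,has); (22,16,has); (22,17,has); (22,18,has); (26,4,has); (26,23,has); (26,25,has); (27,9,has); (27,23,has); (27,24,has); (28,10,has); (28,24,has); (28,25,has); (29,23,has); (29,24,has); (29,25,has)


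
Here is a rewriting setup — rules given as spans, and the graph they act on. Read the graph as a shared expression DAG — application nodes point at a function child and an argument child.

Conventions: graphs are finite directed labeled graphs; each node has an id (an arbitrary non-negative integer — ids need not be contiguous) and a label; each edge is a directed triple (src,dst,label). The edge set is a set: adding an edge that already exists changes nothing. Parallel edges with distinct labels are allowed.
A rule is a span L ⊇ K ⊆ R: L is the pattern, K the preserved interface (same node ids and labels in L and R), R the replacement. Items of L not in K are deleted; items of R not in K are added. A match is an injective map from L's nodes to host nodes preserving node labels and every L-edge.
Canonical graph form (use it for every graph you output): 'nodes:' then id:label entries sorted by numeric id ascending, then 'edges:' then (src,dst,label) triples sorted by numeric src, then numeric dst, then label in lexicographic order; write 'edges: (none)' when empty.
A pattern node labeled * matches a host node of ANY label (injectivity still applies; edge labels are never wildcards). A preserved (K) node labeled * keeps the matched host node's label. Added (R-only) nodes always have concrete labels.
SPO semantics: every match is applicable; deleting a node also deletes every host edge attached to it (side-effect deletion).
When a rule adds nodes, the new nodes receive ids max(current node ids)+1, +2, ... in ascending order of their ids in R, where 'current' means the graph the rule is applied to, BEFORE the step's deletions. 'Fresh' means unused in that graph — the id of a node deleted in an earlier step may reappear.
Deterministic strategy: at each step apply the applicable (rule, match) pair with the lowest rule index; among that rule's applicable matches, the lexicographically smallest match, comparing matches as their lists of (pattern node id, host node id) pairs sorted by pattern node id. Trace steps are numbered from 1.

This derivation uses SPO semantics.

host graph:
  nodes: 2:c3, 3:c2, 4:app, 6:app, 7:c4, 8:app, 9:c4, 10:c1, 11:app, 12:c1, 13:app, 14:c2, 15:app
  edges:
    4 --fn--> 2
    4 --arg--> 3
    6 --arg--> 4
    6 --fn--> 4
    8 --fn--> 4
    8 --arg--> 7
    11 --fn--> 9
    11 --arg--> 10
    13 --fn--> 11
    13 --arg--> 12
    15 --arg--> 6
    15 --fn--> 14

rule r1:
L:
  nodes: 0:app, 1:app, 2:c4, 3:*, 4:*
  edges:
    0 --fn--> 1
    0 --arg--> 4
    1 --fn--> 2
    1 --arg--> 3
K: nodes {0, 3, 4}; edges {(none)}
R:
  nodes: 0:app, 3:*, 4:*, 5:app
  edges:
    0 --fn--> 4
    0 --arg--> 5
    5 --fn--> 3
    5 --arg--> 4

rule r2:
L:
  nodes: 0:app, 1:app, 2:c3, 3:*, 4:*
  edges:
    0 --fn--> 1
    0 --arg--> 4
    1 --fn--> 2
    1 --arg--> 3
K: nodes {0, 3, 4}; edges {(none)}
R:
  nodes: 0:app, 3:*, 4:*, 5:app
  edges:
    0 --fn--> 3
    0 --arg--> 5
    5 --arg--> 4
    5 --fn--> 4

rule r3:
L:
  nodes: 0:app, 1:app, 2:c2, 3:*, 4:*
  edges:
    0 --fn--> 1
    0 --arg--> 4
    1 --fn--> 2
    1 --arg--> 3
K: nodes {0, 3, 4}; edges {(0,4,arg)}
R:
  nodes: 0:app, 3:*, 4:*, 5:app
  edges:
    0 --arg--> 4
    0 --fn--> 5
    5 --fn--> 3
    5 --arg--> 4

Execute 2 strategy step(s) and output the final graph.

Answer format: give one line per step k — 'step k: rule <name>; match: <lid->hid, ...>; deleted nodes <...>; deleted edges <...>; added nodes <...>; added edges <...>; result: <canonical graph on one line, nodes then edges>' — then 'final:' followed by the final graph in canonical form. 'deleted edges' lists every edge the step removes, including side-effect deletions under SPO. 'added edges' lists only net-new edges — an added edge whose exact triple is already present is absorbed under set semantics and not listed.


step 1: rule r1; match: 0->13, 1->11, 2->9, 3->10, 4->12; deleted nodes 9, 11; deleted edges (11,9,fn); (11,10,arg); (13,11,fn); (13,12,arg); added nodes 16; added edges (13,12,fn); (13,16,arg); (16,10,fn); (16,12,arg); result: nodes: 2:c3, 3:c2, 4:app, 6:app, 7:c4, 8:app, 10:c1, 12:c1, 13:app, 14:c2, 15:app, 16:app edges: (4,2,fn); (4,3,arg); (6,4,arg); (6,4,fn); (8,4,fn); (8,7,arg); (13,12,fn); (13,16,arg); (15,6,arg); (15,14,fn); (16,10,fn); (16,12,arg)
step 2: rule r2; match: 0->8, 1->4, 2->2, 3->3, 4->7; deleted nodes 2, 4; deleted edges (4,2,fn); (4,3,arg); (6,4,arg); (6,4,fn); (8,4,fn); (8,7,arg); added nodes 17; added edges (8,3,fn); (8,17,arg); (17,7,arg); (17,7,fn); result: nodes: 3:c2, 6:app, 7:c4, 8:app, 10:c1, 12:c1, 13:app, 14:c2, 15:app, 16:app, 17:app edges: (8,3,fn); (8,17,arg); (13,12,fn); (13,16,arg); (15,6,arg); (15,14,fn); (16,10,fn); (16,12,arg); (17,7,arg); (17,7,fn)
final:
nodes: 3:c2, 6:app, 7:c4, 8:app, 10:c1, 12:c1, 13:app, 14:c2, 15:app, 16:app, 17:app
edges: (8,3,fn); (8,17,arg); (13,12,fn); (13,16,arg); (15,6,arg); (15,14,fn); (16,10,fn); (16,12,arg); (17,7,arg); (17,7,fn)


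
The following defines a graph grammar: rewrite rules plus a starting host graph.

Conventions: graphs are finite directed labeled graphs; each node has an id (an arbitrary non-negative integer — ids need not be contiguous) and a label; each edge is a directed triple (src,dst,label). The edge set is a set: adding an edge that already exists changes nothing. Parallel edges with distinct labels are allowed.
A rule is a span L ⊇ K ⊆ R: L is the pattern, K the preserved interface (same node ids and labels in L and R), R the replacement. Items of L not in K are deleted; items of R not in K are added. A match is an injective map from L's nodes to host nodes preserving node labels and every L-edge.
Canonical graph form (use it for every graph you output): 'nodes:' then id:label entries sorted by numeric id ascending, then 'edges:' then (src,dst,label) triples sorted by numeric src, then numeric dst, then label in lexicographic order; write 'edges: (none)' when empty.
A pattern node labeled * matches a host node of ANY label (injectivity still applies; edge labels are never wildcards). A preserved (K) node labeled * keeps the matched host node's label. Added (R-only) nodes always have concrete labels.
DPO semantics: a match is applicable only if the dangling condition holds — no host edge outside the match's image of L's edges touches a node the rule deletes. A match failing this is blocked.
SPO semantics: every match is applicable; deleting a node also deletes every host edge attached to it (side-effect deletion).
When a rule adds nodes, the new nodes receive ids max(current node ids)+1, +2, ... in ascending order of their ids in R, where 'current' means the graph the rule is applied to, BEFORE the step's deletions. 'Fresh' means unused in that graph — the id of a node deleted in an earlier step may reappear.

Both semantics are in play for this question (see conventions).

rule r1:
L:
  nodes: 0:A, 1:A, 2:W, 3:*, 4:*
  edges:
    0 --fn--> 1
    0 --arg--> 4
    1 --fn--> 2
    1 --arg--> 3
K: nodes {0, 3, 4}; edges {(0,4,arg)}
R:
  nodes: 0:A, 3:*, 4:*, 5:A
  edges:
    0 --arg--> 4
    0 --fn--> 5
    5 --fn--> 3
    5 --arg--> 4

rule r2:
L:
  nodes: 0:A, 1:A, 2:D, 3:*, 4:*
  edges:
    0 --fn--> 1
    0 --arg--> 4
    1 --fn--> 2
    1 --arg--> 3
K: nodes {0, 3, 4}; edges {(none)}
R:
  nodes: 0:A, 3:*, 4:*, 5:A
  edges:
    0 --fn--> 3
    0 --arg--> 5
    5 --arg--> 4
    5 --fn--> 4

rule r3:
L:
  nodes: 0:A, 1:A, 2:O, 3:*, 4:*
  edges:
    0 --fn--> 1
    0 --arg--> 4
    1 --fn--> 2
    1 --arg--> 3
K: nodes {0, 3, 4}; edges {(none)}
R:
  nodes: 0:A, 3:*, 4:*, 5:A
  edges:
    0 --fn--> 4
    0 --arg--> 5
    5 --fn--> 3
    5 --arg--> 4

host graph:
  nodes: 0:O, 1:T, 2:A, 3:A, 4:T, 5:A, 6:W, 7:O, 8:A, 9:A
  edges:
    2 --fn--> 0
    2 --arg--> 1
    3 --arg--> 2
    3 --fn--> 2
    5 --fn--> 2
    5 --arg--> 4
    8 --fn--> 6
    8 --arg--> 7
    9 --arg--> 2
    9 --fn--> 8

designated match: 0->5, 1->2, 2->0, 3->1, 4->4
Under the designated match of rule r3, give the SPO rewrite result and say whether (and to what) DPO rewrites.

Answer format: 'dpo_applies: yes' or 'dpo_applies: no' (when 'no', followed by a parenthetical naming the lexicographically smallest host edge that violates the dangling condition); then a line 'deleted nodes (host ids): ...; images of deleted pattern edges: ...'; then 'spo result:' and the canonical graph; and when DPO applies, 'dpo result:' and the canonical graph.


dpo_applies: no
(the rule deletes node 2, which keeps host edge (3,2,arg) outside the match image — the dangling condition fails, DPO blocks; SPO proceeds and side-deletes such edges)
deleted nodes (host ids): 0, 2; images of deleted pattern edges: (2,0,fn); (2,1,arg); (5,2,fn); (5,4,arg)
spo result:
nodes: 1:T, 3:A, 4:T, 5:A, 6:W, 7:O, 8:A, 9:A, 10:A
edges: (5,4,fn); (5,10,arg); (8,6,fn); (8,7,arg); (9,8,fn); (10,1,fn); (10,4,arg)


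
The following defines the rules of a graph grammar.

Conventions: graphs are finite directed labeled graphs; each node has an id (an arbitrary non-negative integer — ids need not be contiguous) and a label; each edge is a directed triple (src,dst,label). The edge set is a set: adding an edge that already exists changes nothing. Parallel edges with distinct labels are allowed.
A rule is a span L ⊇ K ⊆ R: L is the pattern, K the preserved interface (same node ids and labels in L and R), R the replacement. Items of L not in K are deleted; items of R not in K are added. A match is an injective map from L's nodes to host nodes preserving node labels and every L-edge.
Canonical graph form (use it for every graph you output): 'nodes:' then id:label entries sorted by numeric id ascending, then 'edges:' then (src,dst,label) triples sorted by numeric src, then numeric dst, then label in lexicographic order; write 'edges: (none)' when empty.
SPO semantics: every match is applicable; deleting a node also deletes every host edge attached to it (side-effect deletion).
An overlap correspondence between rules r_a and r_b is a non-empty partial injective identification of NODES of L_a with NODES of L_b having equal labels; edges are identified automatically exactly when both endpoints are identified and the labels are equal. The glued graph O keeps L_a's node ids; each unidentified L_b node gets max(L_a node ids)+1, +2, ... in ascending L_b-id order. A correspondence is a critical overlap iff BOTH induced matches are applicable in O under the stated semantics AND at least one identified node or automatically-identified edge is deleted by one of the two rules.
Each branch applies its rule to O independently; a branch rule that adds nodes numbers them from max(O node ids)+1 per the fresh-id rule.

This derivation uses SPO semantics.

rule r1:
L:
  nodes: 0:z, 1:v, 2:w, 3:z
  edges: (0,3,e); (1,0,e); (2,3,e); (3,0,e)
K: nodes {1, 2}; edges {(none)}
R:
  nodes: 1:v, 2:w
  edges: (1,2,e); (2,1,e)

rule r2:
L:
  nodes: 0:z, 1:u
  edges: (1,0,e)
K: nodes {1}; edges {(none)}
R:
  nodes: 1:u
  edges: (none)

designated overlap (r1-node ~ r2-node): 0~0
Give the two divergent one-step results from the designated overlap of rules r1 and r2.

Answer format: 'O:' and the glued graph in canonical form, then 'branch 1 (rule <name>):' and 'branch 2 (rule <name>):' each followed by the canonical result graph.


O:
nodes: 0:z, 1:v, 2:w, 3:z, 4:u
edges: (0,3,e); (1,0,e); (2,3,e); (3,0,e); (4,0,e)
branch 1 (rule r1):
nodes: 1:v, 2:w, 4:u
edges: (1,2,e); (2,1,e)
branch 2 (rule r2):
nodes: 1:v, 2:w, 3:z, 4:u
edges: (2,3,e)


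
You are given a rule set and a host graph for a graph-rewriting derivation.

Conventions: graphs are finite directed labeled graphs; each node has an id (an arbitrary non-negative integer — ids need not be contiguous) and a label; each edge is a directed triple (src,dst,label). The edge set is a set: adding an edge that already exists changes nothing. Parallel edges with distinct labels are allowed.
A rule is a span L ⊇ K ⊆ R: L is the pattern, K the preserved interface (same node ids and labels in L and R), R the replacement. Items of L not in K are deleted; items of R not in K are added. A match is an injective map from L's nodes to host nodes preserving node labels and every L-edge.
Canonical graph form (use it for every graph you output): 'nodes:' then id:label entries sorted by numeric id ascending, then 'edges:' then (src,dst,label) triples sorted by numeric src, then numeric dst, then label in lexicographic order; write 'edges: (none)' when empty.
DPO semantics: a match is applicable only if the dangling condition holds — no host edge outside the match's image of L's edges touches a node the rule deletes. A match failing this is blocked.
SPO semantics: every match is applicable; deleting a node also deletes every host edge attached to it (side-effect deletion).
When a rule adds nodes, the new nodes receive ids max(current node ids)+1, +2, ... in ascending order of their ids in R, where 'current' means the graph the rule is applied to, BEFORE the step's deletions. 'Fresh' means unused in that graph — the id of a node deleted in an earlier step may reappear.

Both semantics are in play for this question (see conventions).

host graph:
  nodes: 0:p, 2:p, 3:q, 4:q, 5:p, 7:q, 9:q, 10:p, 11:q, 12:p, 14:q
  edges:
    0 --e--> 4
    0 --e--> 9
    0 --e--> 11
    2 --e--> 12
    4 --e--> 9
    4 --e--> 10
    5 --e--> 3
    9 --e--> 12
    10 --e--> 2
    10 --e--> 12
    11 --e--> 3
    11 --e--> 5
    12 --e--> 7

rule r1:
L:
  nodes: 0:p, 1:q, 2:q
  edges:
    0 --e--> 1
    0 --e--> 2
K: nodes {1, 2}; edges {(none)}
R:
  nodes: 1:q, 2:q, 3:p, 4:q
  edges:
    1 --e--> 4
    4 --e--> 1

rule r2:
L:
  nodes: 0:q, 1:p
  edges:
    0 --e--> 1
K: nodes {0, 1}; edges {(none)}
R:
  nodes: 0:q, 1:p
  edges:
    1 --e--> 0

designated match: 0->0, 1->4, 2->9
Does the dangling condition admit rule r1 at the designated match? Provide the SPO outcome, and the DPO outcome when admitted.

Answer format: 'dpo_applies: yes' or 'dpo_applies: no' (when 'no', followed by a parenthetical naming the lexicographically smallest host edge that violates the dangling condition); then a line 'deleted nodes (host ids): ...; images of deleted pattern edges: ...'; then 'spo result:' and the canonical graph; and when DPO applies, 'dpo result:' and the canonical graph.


dpo_applies: no
(the rule deletes node 0, which keeps host edge (0,11,e) outside the match image — the dangling condition fails, DPO blocks; SPO proceeds and side-deletes such edges)
deleted nodes (host ids): 0; images of deleted pattern edges: (0,4,e); (0,9,e)
spo result:
nodes: 2:p, 3:q, 4:q, 5:p, 7:q, 9:q, 10:p, 11:q, 12:p, 14:q, 15:p, 16:q
edges: (2,12,e); (4,9,e); (4,10,e); (4,16,e); (5,3,e); (9,12,e); (10,2,e); (10,12,e); (11,3,e); (11,5,e); (12,7,e); (16,4,e)


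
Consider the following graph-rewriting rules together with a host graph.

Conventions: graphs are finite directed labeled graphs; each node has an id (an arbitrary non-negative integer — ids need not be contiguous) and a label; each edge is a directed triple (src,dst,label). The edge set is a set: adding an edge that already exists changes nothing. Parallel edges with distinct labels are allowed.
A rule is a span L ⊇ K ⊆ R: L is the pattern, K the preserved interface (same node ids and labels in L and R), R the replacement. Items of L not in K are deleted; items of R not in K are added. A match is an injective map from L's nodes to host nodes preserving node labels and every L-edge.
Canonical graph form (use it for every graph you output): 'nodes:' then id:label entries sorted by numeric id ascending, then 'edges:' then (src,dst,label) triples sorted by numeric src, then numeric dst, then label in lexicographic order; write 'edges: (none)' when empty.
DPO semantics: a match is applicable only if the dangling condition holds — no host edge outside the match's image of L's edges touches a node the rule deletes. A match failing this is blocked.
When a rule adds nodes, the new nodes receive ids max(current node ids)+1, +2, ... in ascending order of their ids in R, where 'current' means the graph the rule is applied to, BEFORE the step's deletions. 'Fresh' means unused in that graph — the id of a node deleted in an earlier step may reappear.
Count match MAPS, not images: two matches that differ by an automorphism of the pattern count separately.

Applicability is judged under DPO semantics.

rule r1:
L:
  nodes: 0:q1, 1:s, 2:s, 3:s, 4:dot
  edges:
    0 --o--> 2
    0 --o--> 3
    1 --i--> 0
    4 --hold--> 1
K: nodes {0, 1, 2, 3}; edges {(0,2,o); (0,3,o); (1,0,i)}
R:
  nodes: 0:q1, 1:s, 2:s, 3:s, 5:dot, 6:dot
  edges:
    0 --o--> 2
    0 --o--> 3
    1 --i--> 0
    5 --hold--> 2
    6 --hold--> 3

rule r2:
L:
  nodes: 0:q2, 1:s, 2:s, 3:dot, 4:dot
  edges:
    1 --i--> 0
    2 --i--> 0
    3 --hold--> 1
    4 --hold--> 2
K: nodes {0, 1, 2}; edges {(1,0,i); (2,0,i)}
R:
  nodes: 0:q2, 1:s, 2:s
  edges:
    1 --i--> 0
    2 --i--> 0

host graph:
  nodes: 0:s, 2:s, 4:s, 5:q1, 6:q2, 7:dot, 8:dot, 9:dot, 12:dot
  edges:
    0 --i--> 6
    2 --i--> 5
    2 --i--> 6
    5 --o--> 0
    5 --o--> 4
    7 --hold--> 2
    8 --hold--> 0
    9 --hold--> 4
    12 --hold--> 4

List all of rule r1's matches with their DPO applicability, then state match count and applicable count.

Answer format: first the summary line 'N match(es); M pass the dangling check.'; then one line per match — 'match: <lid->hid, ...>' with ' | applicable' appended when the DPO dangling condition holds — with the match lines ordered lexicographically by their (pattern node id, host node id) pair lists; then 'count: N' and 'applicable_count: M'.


2 match(es); 2 pass the dangling check.
match: 0->5, 1->2, 2->0, 3->4, 4->7 | applicable
match: 0->5, 1->2, 2->4, 3->0, 4->7 | applicable
count: 2
applicable_count: 2


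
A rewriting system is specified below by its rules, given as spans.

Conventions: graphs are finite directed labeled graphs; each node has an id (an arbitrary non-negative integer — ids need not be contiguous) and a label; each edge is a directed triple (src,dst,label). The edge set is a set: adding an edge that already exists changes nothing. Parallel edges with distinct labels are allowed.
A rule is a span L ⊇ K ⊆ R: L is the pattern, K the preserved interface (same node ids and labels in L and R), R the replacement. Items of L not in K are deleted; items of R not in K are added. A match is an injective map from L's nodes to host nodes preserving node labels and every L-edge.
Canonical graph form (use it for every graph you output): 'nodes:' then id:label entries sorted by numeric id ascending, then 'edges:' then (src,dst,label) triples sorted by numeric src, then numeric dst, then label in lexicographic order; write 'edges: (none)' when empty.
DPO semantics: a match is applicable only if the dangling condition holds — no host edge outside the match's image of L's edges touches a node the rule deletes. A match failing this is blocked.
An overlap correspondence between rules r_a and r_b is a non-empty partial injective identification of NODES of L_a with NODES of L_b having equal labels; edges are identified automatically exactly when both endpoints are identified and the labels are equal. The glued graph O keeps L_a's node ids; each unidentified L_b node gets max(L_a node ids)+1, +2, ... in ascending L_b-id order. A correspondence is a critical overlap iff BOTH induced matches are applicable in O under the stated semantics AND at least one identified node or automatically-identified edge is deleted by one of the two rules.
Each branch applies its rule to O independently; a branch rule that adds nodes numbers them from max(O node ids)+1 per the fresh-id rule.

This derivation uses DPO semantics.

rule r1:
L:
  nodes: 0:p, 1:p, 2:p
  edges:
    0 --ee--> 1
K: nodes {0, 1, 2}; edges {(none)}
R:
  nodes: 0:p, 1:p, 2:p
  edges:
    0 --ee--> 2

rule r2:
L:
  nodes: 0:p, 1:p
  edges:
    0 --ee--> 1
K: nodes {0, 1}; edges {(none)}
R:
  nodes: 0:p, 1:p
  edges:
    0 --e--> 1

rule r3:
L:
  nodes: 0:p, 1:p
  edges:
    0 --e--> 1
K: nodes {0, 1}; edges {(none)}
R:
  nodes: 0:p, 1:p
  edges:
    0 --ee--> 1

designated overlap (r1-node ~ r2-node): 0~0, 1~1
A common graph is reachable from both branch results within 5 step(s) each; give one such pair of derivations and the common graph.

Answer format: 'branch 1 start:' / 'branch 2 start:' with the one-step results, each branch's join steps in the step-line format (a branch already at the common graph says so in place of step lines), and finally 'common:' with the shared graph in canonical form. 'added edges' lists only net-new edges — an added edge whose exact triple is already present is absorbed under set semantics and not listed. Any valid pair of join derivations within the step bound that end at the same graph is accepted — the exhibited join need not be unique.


branch 1 start:
nodes: 0:p, 1:p, 2:p
edges: (0,2,ee)
branch 2 start:
nodes: 0:p, 1:p, 2:p
edges: (0,1,e)
branch 1 step 1: rule r1; match: 0->0, 1->2, 2->1; deleted nodes (none); deleted edges (0,2,ee); added nodes (none); added edges (0,1,ee); result: nodes: 0:p, 1:p, 2:p edges: (0,1,ee)
branch 2 step 1: rule r3; match: 0->0, 1->1; deleted nodes (none); deleted edges (0,1,e); added nodes (none); added edges (0,1,ee); result: nodes: 0:p, 1:p, 2:p edges: (0,1,ee)
common:
nodes: 0:p, 1:p, 2:p
edges: (0,1,ee)


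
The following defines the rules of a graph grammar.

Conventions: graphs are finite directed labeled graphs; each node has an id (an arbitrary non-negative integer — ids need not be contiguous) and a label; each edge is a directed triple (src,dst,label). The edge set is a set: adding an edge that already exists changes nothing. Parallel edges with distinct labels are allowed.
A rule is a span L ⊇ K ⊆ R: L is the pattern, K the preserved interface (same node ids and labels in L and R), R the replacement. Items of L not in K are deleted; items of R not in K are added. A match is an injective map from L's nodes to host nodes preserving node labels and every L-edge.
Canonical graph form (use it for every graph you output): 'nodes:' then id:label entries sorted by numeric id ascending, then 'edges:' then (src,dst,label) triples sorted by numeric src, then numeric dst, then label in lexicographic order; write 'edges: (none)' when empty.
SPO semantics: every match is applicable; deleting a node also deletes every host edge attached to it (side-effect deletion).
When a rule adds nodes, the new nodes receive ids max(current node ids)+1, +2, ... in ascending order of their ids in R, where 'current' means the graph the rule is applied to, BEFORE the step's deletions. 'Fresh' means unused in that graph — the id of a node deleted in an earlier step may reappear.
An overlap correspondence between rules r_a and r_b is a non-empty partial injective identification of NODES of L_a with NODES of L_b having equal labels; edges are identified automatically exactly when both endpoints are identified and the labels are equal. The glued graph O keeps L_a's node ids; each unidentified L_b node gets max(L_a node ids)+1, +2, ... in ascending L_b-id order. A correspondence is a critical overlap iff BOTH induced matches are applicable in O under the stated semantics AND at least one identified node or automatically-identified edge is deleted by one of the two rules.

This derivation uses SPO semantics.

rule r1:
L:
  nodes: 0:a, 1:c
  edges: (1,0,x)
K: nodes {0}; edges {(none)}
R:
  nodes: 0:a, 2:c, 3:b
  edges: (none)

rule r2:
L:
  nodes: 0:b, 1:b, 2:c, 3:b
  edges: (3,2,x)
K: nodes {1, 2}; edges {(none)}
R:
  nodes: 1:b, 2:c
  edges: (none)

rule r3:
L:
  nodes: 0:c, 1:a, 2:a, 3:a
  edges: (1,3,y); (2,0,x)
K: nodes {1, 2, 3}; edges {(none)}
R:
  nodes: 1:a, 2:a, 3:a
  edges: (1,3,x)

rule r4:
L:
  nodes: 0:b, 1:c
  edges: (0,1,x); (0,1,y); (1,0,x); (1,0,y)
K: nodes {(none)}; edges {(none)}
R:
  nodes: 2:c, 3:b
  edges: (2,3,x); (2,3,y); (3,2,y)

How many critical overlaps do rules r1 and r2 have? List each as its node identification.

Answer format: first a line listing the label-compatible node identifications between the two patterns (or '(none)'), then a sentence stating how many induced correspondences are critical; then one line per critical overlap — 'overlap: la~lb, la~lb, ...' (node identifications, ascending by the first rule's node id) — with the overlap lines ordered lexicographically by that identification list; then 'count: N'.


label-compatible node identifications between L(r1) and L(r2): 1~2
1 of the induced correspondences is a critical overlap of r1 and r2.
overlap: 1~2
count: 1


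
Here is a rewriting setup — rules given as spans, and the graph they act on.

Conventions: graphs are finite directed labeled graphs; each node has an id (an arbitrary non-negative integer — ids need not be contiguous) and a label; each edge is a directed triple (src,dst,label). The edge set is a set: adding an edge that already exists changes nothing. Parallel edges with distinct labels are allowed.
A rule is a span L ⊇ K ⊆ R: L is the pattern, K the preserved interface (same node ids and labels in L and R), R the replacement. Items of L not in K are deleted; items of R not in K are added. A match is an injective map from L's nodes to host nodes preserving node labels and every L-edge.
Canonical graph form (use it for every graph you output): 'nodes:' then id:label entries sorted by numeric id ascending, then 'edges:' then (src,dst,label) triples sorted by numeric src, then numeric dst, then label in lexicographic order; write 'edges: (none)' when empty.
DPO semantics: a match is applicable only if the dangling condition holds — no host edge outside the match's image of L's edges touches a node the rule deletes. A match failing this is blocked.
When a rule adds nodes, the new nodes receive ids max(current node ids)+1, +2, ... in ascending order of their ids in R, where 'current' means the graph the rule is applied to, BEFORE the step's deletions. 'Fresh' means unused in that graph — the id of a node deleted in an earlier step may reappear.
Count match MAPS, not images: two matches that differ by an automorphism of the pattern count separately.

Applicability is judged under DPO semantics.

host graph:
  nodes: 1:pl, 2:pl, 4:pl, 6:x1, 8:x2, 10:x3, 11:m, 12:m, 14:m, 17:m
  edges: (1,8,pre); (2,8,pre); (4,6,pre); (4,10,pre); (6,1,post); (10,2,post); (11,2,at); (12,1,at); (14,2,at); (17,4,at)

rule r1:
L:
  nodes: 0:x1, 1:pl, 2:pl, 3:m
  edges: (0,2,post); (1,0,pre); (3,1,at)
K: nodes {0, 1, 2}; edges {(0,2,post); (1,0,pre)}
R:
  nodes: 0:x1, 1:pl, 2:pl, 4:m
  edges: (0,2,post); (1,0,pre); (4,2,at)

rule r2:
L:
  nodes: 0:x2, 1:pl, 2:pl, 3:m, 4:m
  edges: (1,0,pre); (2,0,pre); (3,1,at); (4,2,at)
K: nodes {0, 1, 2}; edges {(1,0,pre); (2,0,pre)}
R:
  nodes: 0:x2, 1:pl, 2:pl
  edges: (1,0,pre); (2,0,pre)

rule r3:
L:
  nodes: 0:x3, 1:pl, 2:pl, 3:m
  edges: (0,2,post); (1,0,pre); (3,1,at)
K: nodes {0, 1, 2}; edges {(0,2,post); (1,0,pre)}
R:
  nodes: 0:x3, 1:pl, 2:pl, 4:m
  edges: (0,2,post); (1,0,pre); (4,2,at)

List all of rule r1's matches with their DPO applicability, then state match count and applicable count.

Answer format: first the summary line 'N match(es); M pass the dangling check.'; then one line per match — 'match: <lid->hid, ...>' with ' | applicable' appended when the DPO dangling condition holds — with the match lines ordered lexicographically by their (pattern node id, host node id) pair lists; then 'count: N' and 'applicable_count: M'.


1 match(es); 1 pass the dangling check.
match: 0->6, 1->4, 2->1, 3->17 | applicable
count: 1
applicable_count: 1


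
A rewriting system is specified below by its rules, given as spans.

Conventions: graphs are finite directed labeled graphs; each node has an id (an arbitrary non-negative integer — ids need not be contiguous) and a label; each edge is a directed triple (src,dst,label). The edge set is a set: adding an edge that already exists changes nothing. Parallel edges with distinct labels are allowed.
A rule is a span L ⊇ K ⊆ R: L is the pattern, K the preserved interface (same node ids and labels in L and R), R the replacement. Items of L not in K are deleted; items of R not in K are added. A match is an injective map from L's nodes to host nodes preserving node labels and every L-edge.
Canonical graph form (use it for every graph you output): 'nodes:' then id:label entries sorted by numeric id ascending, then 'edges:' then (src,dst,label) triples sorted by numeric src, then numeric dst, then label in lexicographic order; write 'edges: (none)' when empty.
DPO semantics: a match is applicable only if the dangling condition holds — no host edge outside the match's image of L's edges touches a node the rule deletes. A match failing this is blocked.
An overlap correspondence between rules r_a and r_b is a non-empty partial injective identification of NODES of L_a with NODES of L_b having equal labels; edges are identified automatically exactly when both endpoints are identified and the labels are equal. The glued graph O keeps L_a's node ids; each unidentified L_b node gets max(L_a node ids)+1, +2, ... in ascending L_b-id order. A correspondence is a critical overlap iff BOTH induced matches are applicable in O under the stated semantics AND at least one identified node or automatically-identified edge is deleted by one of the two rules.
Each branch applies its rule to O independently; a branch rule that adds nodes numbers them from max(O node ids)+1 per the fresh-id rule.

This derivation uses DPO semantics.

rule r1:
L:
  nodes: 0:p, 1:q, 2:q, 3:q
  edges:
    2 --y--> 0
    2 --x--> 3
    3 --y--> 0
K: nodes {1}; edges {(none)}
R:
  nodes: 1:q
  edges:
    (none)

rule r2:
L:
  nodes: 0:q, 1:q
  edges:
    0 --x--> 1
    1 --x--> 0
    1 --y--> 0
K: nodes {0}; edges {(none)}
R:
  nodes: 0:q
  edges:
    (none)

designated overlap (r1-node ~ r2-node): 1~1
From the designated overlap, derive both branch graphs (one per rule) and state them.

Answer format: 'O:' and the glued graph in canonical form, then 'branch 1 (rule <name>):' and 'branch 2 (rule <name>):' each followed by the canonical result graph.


O:
nodes: 0:p, 1:q, 2:q, 3:q, 4:q
edges: (1,4,x); (1,4,y); (2,0,y); (2,3,x); (3,0,y); (4,1,x)
branch 1 (rule r1):
nodes: 1:q, 4:q
edges: (1,4,x); (1,4,y); (4,1,x)
branch 2 (rule r2):
nodes: 0:p, 2:q, 3:q, 4:q
edges: (2,0,y); (2,3,x); (3,0,y)


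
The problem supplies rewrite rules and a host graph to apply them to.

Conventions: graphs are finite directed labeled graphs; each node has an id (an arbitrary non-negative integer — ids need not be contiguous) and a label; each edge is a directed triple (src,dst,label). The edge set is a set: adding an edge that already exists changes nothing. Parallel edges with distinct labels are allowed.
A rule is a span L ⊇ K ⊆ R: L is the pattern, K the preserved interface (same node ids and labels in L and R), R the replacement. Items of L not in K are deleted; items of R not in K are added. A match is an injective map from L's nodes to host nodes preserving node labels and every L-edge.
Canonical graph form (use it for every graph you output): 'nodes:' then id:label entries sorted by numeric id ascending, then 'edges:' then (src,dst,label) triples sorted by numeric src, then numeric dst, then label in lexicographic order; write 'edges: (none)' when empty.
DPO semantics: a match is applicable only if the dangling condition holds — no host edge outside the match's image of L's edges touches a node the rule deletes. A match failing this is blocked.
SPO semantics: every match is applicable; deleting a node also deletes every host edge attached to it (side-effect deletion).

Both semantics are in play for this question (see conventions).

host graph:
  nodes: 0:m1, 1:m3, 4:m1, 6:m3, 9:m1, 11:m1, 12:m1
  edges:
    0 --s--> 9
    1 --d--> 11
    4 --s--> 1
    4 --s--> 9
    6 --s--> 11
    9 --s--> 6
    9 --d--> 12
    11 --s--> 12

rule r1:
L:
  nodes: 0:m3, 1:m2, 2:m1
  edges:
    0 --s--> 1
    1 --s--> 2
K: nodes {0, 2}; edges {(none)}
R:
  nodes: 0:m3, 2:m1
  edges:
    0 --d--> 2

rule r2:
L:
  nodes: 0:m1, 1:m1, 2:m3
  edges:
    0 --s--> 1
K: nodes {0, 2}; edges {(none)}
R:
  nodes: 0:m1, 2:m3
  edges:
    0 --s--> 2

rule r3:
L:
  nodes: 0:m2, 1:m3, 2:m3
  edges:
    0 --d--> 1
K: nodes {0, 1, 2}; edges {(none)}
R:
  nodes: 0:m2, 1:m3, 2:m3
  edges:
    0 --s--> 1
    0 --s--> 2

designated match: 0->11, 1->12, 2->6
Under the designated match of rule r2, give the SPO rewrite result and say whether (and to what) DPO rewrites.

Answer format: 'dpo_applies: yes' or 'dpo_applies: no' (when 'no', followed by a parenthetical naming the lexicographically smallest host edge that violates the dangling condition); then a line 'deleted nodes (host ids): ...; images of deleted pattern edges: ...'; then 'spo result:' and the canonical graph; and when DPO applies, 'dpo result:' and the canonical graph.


dpo_applies: no
(the rule deletes node 12, which keeps host edge (9,12,d) outside the match image — the dangling condition fails, DPO blocks; SPO proceeds and side-deletes such edges)
deleted nodes (host ids): 12; images of deleted pattern edges: (11,12,s)
spo result:
nodes: 0:m1, 1:m3, 4:m1, 6:m3, 9:m1, 11:m1
edges: (0,9,s); (1,11,d); (4,1,s); (4,9,s); (6,11,s); (9,6,s); (11,6,s)
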